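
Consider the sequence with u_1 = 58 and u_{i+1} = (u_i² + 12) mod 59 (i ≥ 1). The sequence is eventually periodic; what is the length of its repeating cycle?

8

Listing terms: u_1 = 58, u_2 = 13, u_3 = 4, u_4 = 28, u_5 = 29, u_6 = 27, u_7 = 33, u_8 = 39, u_9 = 58.
The sequence repeats with period 8.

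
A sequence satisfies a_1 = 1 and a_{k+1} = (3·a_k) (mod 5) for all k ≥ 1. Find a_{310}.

Listing terms: a_1 = 1; a_2 = 3; a_3 = 4; a_4 = 2; a_5 = 1.
The sequence repeats with period 4.
(310 - 1) mod 4 = 1, so a_{310} = a_2 = 3.

3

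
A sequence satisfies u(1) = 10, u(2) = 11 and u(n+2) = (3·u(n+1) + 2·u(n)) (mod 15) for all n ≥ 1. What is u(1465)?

We have u(1) = 10, u(2) = 11, u(3) = 8, u(4) = 1, u(5) = 4, u(6) = 14, u(7) = 5, u(8) = 13, u(9) = 4, u(10) = 8, u(11) = 2, u(12) = 7, u(13) = 10, u(14) = 14, u(15) = 2, u(16) = 4, u(17) = 1, u(18) = 11, u(19) = 5, u(20) = 7, u(21) = 1, u(22) = 2, u(23) = 8, u(24) = 13, u(25) = 10, u(26) = 11.
The sequence repeats with period 24.
So u(1465) = u(1 + ((1465-1) mod 24)) = u(1) = 10.

10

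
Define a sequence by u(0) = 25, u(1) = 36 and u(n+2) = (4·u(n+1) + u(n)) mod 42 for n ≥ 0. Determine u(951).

We have u(0) = 25,  u(1) = 36,  u(2) = 1,  u(3) = 40,  u(4) = 35,  u(5) = 12,  u(6) = 41,  u(7) = 8,  u(8) = 31,  u(9) = 6,  u(10) = 13,  u(11) = 16,  u(12) = 35,  u(13) = 30,  u(14) = 29,  u(15) = 20,  u(16) = 25,  u(17) = 36.
Since (u(16), u(17)) = (u(0), u(1)) = (25, 36) (two consecutive terms determine the rest), the sequence is periodic with period 16.
So u(951) = u(0 + ((951-0) mod 16)) = u(7) = 8.

8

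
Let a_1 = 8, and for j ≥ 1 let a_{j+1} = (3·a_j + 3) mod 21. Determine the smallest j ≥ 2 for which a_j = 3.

a_1 = 8; a_2 = 6; a_3 = 0; a_4 = 3; a_5 = 12; a_6 = 18; a_7 = 15; a_8 = 6.
Since a_8 = a_2 = 6, the sequence is eventually periodic: after a pre-period of length 1 it cycles with period 6.
The value 3 first appears (with j ≥ 2) at a_4.

4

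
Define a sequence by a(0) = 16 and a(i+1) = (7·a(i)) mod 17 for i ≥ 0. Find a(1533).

11

a(0) = 16,  a(1) = 10,  a(2) = 2,  a(3) = 14,  a(4) = 13,  a(5) = 6,  a(6) = 8,  a(7) = 5,  a(8) = 1,  a(9) = 7,  a(10) = 15,  a(11) = 3,  a(12) = 4,  a(13) = 11,  a(14) = 9,  a(15) = 12,  a(16) = 16.
The sequence repeats with period 16.
(1533 - 0) mod 16 = 13, so a(1533) = a(13) = 11.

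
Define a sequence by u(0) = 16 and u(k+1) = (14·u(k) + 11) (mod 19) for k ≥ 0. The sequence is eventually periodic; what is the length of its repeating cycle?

18

We have u(0) = 16; u(1) = 7; u(2) = 14; u(3) = 17; u(4) = 2; u(5) = 1; u(6) = 6; u(7) = 0; u(8) = 11; u(9) = 13; u(10) = 3; u(11) = 15; u(12) = 12; u(13) = 8; u(14) = 9; u(15) = 4; u(16) = 10; u(17) = 18; u(18) = 16.
The sequence repeats with period 18.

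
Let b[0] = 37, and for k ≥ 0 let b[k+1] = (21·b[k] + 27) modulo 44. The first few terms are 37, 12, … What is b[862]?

15

Listing terms: b[0] = 37; b[1] = 12; b[2] = 15; b[3] = 34; b[4] = 37.
The sequence repeats with period 4.
(862 - 0) mod 4 = 2, so b[862] = b[2] = 15.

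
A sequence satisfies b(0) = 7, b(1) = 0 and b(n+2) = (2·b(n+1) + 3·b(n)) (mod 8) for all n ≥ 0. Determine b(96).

Listing terms: b(0) = 7; b(1) = 0; b(2) = 5; b(3) = 2; b(4) = 3; b(5) = 4; b(6) = 1; b(7) = 6; b(8) = 7; b(9) = 0.
Since (b(8), b(9)) = (b(0), b(1)) = (7, 0) (two consecutive terms determine the rest), the sequence is periodic with period 8.
(96 - 0) mod 8 = 0, so b(96) = b(0) = 7.

7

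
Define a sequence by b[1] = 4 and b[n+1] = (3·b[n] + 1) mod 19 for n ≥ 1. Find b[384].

10

Computing terms: b[1] = 4; b[2] = 13; b[3] = 2; b[4] = 7; b[5] = 3; b[6] = 10; b[7] = 12; b[8] = 18; b[9] = 17; b[10] = 14; b[11] = 5; b[12] = 16; b[13] = 11; b[14] = 15; b[15] = 8; b[16] = 6; b[17] = 0; b[18] = 1; b[19] = 4.
Since b[19] = b[1] = 4, the sequence is periodic with period 18.
(384 - 1) mod 18 = 5, so b[384] = b[6] = 10.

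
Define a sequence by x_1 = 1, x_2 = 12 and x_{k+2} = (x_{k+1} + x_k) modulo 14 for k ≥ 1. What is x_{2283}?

1

Listing terms: x_1 = 1,  x_2 = 12,  x_3 = 13,  x_4 = 11,  x_5 = 10,  x_6 = 7,  x_7 = 3,  x_8 = 10,  x_9 = 13,  x_{10} = 9,  x_{11} = 8,  x_{12} = 3,  x_{13} = 11,  x_{14} = 0,  x_{15} = 11,  x_{16} = 11,  x_{17} = 8,  x_{18} = 5,  x_{19} = 13,  x_{20} = 4,  x_{21} = 3,  x_{22} = 7,  x_{23} = 10,  x_{24} = 3,  x_{25} = 13,  x_{26} = 2,  x_{27} = 1,  x_{28} = 3,  x_{29} = 4,  x_{30} = 7,  x_{31} = 11,  x_{32} = 4,  x_{33} = 1,  x_{34} = 5,  x_{35} = 6,  x_{36} = 11,  x_{37} = 3,  x_{38} = 0,  x_{39} = 3,  x_{40} = 3,  x_{41} = 6,  x_{42} = 9,  x_{43} = 1,  x_{44} = 10,  x_{45} = 11,  x_{46} = 7,  x_{47} = 4,  x_{48} = 11,  x_{49} = 1,  x_{50} = 12.
Since (x_{49}, x_{50}) = (x_1, x_2) = (1, 12) (two consecutive terms determine the rest), the sequence is periodic with period 48.
(2283 - 1) mod 48 = 26, so x_{2283} = x_{27} = 1.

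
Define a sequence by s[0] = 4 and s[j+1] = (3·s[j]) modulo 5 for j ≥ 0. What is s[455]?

We have s[0] = 4,  s[1] = 2,  s[2] = 1,  s[3] = 3,  s[4] = 4.
The sequence repeats with period 4.
(455 - 0) mod 4 = 3, so s[455] = s[3] = 3.

3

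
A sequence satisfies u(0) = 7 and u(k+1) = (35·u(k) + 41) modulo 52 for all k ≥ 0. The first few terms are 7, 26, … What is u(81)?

46

u(0) = 7; u(1) = 26; u(2) = 15; u(3) = 46; u(4) = 39; u(5) = 2; u(6) = 7.
The sequence repeats with period 6.
So u(81) = u(0 + ((81-0) mod 6)) = u(3) = 46.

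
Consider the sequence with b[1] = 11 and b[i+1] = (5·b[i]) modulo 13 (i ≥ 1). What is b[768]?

Listing terms: b[1] = 11,  b[2] = 3,  b[3] = 2,  b[4] = 10,  b[5] = 11.
Since b[5] = b[1] = 11, the sequence is periodic with period 4.
(768 - 1) mod 4 = 3, so b[768] = b[4] = 10.

10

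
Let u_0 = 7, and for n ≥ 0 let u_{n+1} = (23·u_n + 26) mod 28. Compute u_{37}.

19

Computing terms: u_0 = 7,  u_1 = 19,  u_2 = 15,  u_3 = 7.
Since u_3 = u_0 = 7, the sequence is periodic with period 3.
So u_{37} = u_{0 + ((37-0) mod 3)} = u_1 = 19.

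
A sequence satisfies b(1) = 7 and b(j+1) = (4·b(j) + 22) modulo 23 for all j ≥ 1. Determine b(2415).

We have b(1) = 7; b(2) = 4; b(3) = 15; b(4) = 13; b(5) = 5; b(6) = 19; b(7) = 6; b(8) = 0; b(9) = 22; b(10) = 18; b(11) = 2; b(12) = 7.
The sequence repeats with period 11.
(2415 - 1) mod 11 = 5, so b(2415) = b(6) = 19.

19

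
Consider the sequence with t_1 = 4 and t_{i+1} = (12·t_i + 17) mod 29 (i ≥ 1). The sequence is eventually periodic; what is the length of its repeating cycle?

4

We have t_1 = 4, t_2 = 7, t_3 = 14, t_4 = 11, t_5 = 4.
The sequence repeats with period 4.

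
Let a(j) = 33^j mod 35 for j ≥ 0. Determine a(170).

4

We have a(0) = 1; a(1) = 33; a(2) = 4; a(3) = 27; a(4) = 16; a(5) = 3; a(6) = 29; a(7) = 12; a(8) = 11; a(9) = 13; a(10) = 9; a(11) = 17; a(12) = 1.
Since a(12) = a(0) = 1, the sequence is periodic with period 12.
(170 - 0) mod 12 = 2, so a(170) = a(2) = 4.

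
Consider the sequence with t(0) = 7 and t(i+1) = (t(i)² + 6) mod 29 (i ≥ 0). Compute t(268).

7

Listing terms: t(0) = 7; t(1) = 26; t(2) = 15; t(3) = 28; t(4) = 7.
Since t(4) = t(0) = 7, the sequence is periodic with period 4.
(268 - 0) mod 4 = 0, so t(268) = t(0) = 7.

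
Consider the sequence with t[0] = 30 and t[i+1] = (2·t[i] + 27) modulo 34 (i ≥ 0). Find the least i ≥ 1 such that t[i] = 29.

We have t[0] = 30; t[1] = 19; t[2] = 31; t[3] = 21; t[4] = 1; t[5] = 29; t[6] = 17; t[7] = 27; t[8] = 13; t[9] = 19.
Since t[9] = t[1] = 19, the sequence is eventually periodic: after a pre-period of length 1 it cycles with period 8.
The value 29 first appears (with i ≥ 1) at t[5].

5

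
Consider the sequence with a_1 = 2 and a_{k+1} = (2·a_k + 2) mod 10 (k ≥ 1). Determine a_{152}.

0

a_1 = 2, a_2 = 6, a_3 = 4, a_4 = 0, a_5 = 2.
The sequence repeats with period 4.
So a_{152} = a_{1 + ((152-1) mod 4)} = a_4 = 0.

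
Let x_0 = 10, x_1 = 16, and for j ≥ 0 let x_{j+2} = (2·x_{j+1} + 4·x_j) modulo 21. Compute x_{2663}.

x_0 = 10; x_1 = 16; x_2 = 9; x_3 = 19; x_4 = 11; x_5 = 14; x_6 = 9; x_7 = 11; x_8 = 16; x_9 = 13; x_{10} = 6; x_{11} = 1; x_{12} = 5; x_{13} = 14; x_{14} = 6; x_{15} = 5; x_{16} = 13; x_{17} = 4; x_{18} = 18; x_{19} = 10; x_{20} = 8; x_{21} = 14; x_{22} = 18; x_{23} = 8; x_{24} = 4; x_{25} = 19; x_{26} = 12; x_{27} = 16; x_{28} = 17; x_{29} = 14; x_{30} = 12; x_{31} = 17; x_{32} = 19; x_{33} = 1; x_{34} = 15; x_{35} = 13; x_{36} = 2; x_{37} = 14; x_{38} = 15; x_{39} = 2; x_{40} = 1; x_{41} = 10; x_{42} = 3; x_{43} = 4; x_{44} = 20; x_{45} = 14; x_{46} = 3; x_{47} = 20; x_{48} = 10; x_{49} = 16.
Since (x_{48}, x_{49}) = (x_0, x_1) = (10, 16) (two consecutive terms determine the rest), the sequence is periodic with period 48.
(2663 - 0) mod 48 = 23, so x_{2663} = x_{23} = 8.

8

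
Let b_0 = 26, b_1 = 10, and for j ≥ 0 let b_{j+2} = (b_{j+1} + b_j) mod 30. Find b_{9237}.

2

Computing terms: b_0 = 26, b_1 = 10, b_2 = 6, b_3 = 16, b_4 = 22, b_5 = 8, b_6 = 0, b_7 = 8, b_8 = 8, b_9 = 16, b_{10} = 24, b_{11} = 10, b_{12} = 4, b_{13} = 14, b_{14} = 18, b_{15} = 2, b_{16} = 20, b_{17} = 22, b_{18} = 12, b_{19} = 4, b_{20} = 16, b_{21} = 20, b_{22} = 6, b_{23} = 26, b_{24} = 2, b_{25} = 28, b_{26} = 0, b_{27} = 28, b_{28} = 28, b_{29} = 26, b_{30} = 24, b_{31} = 20, b_{32} = 14, b_{33} = 4, b_{34} = 18, b_{35} = 22, b_{36} = 10, b_{37} = 2, b_{38} = 12, b_{39} = 14, b_{40} = 26, b_{41} = 10.
The sequence repeats with period 40.
(9237 - 0) mod 40 = 37, so b_{9237} = b_{37} = 2.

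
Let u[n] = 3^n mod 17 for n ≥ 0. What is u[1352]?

16

u[0] = 1; u[1] = 3; u[2] = 9; u[3] = 10; u[4] = 13; u[5] = 5; u[6] = 15; u[7] = 11; u[8] = 16; u[9] = 14; u[10] = 8; u[11] = 7; u[12] = 4; u[13] = 12; u[14] = 2; u[15] = 6; u[16] = 1.
Since u[16] = u[0] = 1, the sequence is periodic with period 16.
(1352 - 0) mod 16 = 8, so u[1352] = u[8] = 16.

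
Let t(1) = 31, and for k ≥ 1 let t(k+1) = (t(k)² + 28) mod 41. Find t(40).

8

t(1) = 31; t(2) = 5; t(3) = 12; t(4) = 8; t(5) = 10; t(6) = 5.
Since t(6) = t(2) = 5, the sequence is eventually periodic: after a pre-period of length 1 it cycles with period 4.
For k ≥ 2, t(k) depends only on (k - 2) mod 4. (40 - 2) mod 4 = 2, so t(40) = t(4) = 8.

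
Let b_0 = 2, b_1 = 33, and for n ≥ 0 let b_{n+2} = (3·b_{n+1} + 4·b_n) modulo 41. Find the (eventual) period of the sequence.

10

We have b_0 = 2,  b_1 = 33,  b_2 = 25,  b_3 = 2,  b_4 = 24,  b_5 = 39,  b_6 = 8,  b_7 = 16,  b_8 = 39,  b_9 = 17,  b_{10} = 2,  b_{11} = 33.
The sequence repeats with period 10.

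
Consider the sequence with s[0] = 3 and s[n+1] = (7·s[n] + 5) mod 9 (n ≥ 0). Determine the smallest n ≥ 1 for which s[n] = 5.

s[0] = 3,  s[1] = 8,  s[2] = 7,  s[3] = 0,  s[4] = 5,  s[5] = 4,  s[6] = 6,  s[7] = 2,  s[8] = 1,  s[9] = 3.
The sequence repeats with period 9.
The value 5 first appears (with n ≥ 1) at s[4].

4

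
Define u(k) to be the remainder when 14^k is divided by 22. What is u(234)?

4

u(1) = 14,  u(2) = 20,  u(3) = 16,  u(4) = 4,  u(5) = 12,  u(6) = 14.
The sequence repeats with period 5.
(234 - 1) mod 5 = 3, so u(234) = u(4) = 4.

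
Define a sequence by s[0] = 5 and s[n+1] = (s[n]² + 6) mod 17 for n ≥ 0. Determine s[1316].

Listing terms: s[0] = 5; s[1] = 14; s[2] = 15; s[3] = 10; s[4] = 4; s[5] = 5.
Since s[5] = s[0] = 5, the sequence is periodic with period 5.
(1316 - 0) mod 5 = 1, so s[1316] = s[1] = 14.

14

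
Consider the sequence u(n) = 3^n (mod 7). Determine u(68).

2

u(1) = 3,  u(2) = 2,  u(3) = 6,  u(4) = 4,  u(5) = 5,  u(6) = 1,  u(7) = 3.
The sequence repeats with period 6.
(68 - 1) mod 6 = 1, so u(68) = u(2) = 2.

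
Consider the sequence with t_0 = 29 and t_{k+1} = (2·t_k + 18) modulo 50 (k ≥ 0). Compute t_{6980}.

4

Computing terms: t_0 = 29; t_1 = 26; t_2 = 20; t_3 = 8; t_4 = 34; t_5 = 36; t_6 = 40; t_7 = 48; t_8 = 14; t_9 = 46; t_{10} = 10; t_{11} = 38; t_{12} = 44; t_{13} = 6; t_{14} = 30; t_{15} = 28; t_{16} = 24; t_{17} = 16; t_{18} = 0; t_{19} = 18; t_{20} = 4; t_{21} = 26.
Since t_{21} = t_1 = 26, the sequence is eventually periodic: after a pre-period of length 1 it cycles with period 20.
For k ≥ 1, t_k depends only on (k - 1) mod 20. (6980 - 1) mod 20 = 19, so t_{6980} = t_{20} = 4.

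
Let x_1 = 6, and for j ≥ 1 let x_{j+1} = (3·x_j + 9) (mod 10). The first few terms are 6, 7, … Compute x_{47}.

x_1 = 6; x_2 = 7; x_3 = 0; x_4 = 9; x_5 = 6.
The sequence repeats with period 4.
So x_{47} = x_{1 + ((47-1) mod 4)} = x_3 = 0.

0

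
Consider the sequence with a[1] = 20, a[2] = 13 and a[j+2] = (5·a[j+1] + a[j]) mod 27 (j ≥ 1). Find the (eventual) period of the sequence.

8

Computing terms: a[1] = 20,  a[2] = 13,  a[3] = 4,  a[4] = 6,  a[5] = 7,  a[6] = 14,  a[7] = 23,  a[8] = 21,  a[9] = 20,  a[10] = 13.
The sequence repeats with period 8.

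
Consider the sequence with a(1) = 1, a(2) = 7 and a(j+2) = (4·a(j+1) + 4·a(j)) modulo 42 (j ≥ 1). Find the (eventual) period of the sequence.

Computing terms: a(1) = 1,  a(2) = 7,  a(3) = 32,  a(4) = 30,  a(5) = 38,  a(6) = 20,  a(7) = 22,  a(8) = 0,  a(9) = 4,  a(10) = 16,  a(11) = 38,  a(12) = 6,  a(13) = 8,  a(14) = 14,  a(15) = 4,  a(16) = 30,  a(17) = 10,  a(18) = 34,  a(19) = 8,  a(20) = 0,  a(21) = 32,  a(22) = 2,  a(23) = 10,  a(24) = 6,  a(25) = 22,  a(26) = 28,  a(27) = 32,  a(28) = 30.
Since (a(27), a(28)) = (a(3), a(4)) = (32, 30) (two consecutive terms determine the rest), the sequence is eventually periodic: after a pre-period of length 2 it cycles with period 24.

24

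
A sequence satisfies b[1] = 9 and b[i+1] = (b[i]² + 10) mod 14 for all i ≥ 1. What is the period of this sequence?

3

We have b[1] = 9,  b[2] = 7,  b[3] = 3,  b[4] = 5,  b[5] = 7.
Since b[5] = b[2] = 7, the sequence is eventually periodic: after a pre-period of length 1 it cycles with period 3.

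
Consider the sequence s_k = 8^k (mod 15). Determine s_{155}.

2

We have s_0 = 1; s_1 = 8; s_2 = 4; s_3 = 2; s_4 = 1.
Since s_4 = s_0 = 1, the sequence is periodic with period 4.
(155 - 0) mod 4 = 3, so s_{155} = s_3 = 2.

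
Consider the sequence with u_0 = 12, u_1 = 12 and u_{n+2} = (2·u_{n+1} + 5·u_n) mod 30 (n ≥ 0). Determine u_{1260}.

Listing terms: u_0 = 12; u_1 = 12; u_2 = 24; u_3 = 18; u_4 = 6; u_5 = 12; u_6 = 24.
Since (u_5, u_6) = (u_1, u_2) = (12, 24) (two consecutive terms determine the rest), the sequence is eventually periodic: after a pre-period of length 1 it cycles with period 4.
For n ≥ 1, u_n depends only on (n - 1) mod 4. (1260 - 1) mod 4 = 3, so u_{1260} = u_4 = 6.

6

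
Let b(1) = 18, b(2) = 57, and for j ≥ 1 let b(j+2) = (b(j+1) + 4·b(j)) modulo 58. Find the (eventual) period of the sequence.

Listing terms: b(1) = 18; b(2) = 57; b(3) = 13; b(4) = 9; b(5) = 3; b(6) = 39; b(7) = 51; b(8) = 33; b(9) = 5; b(10) = 21; b(11) = 41; b(12) = 9; b(13) = 57; b(14) = 35; b(15) = 31; b(16) = 55; b(17) = 5; b(18) = 51; b(19) = 13; b(20) = 43; b(21) = 37; b(22) = 35; b(23) = 9; b(24) = 33; b(25) = 11; b(26) = 27; b(27) = 13; b(28) = 5; b(29) = 57; b(30) = 19; b(31) = 15; b(32) = 33; b(33) = 35; b(34) = 51; b(35) = 17; b(36) = 47; b(37) = 57; b(38) = 13.
Since (b(37), b(38)) = (b(2), b(3)) = (57, 13) (two consecutive terms determine the rest), the sequence is eventually periodic: after a pre-period of length 1 it cycles with period 35.

35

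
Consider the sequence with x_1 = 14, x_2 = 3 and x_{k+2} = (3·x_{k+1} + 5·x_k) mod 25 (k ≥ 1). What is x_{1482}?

We have x_1 = 14; x_2 = 3; x_3 = 4; x_4 = 2; x_5 = 1; x_6 = 13; x_7 = 19; x_8 = 22; x_9 = 11; x_{10} = 18; x_{11} = 9; x_{12} = 17; x_{13} = 21; x_{14} = 23; x_{15} = 24; x_{16} = 12; x_{17} = 6; x_{18} = 3; x_{19} = 14; x_{20} = 7; x_{21} = 16; x_{22} = 8; x_{23} = 4; x_{24} = 2.
Since (x_{23}, x_{24}) = (x_3, x_4) = (4, 2) (two consecutive terms determine the rest), the sequence is eventually periodic: after a pre-period of length 2 it cycles with period 20.
For k ≥ 3, x_k depends only on (k - 3) mod 20. (1482 - 3) mod 20 = 19, so x_{1482} = x_{22} = 8.

8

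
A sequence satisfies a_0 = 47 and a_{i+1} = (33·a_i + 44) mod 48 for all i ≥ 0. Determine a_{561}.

11

Computing terms: a_0 = 47, a_1 = 11, a_2 = 23, a_3 = 35, a_4 = 47.
The sequence repeats with period 4.
(561 - 0) mod 4 = 1, so a_{561} = a_1 = 11.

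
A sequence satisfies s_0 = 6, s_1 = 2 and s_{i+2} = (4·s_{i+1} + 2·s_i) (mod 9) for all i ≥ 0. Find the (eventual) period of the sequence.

Listing terms: s_0 = 6,  s_1 = 2,  s_2 = 2,  s_3 = 3,  s_4 = 7,  s_5 = 7,  s_6 = 6,  s_7 = 2.
The sequence repeats with period 6.

6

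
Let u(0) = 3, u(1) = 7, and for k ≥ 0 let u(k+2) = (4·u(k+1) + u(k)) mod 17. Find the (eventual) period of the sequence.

12

We have u(0) = 3, u(1) = 7, u(2) = 14, u(3) = 12, u(4) = 11, u(5) = 5, u(6) = 14, u(7) = 10, u(8) = 3, u(9) = 5, u(10) = 6, u(11) = 12, u(12) = 3, u(13) = 7.
Since (u(12), u(13)) = (u(0), u(1)) = (3, 7) (two consecutive terms determine the rest), the sequence is periodic with period 12.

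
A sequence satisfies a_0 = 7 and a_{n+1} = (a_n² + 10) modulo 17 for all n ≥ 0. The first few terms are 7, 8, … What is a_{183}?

12

We have a_0 = 7,  a_1 = 8,  a_2 = 6,  a_3 = 12,  a_4 = 1,  a_5 = 11,  a_6 = 12.
Since a_6 = a_3 = 12, the sequence is eventually periodic: after a pre-period of length 3 it cycles with period 3.
For n ≥ 3, a_n depends only on (n - 3) mod 3. (183 - 3) mod 3 = 0, so a_{183} = a_3 = 12.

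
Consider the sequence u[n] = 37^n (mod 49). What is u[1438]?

Listing terms: u[1] = 37; u[2] = 46; u[3] = 36; u[4] = 9; u[5] = 39; u[6] = 22; u[7] = 30; u[8] = 32; u[9] = 8; u[10] = 2; u[11] = 25; u[12] = 43; u[13] = 23; u[14] = 18; u[15] = 29; u[16] = 44; u[17] = 11; u[18] = 15; u[19] = 16; u[20] = 4; u[21] = 1; u[22] = 37.
The sequence repeats with period 21.
So u[1438] = u[1 + ((1438-1) mod 21)] = u[10] = 2.

2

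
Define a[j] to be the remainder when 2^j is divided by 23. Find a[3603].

18

Computing terms: a[0] = 1; a[1] = 2; a[2] = 4; a[3] = 8; a[4] = 16; a[5] = 9; a[6] = 18; a[7] = 13; a[8] = 3; a[9] = 6; a[10] = 12; a[11] = 1.
The sequence repeats with period 11.
So a[3603] = a[0 + ((3603-0) mod 11)] = a[6] = 18.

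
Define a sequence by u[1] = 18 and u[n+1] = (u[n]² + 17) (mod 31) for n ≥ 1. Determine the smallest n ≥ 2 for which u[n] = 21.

6

Listing terms: u[1] = 18, u[2] = 0, u[3] = 17, u[4] = 27, u[5] = 2, u[6] = 21, u[7] = 24, u[8] = 4, u[9] = 2.
Since u[9] = u[5] = 2, the sequence is eventually periodic: after a pre-period of length 4 it cycles with period 4.
The value 21 first appears (with n ≥ 2) at u[6].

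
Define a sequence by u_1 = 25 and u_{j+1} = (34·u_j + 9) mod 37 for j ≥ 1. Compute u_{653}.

32

Listing terms: u_1 = 25, u_2 = 8, u_3 = 22, u_4 = 17, u_5 = 32, u_6 = 24, u_7 = 11, u_8 = 13, u_9 = 7, u_{10} = 25.
The sequence repeats with period 9.
(653 - 1) mod 9 = 4, so u_{653} = u_5 = 32.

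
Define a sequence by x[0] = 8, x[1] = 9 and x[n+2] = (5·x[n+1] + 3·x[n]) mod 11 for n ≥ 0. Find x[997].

7

Computing terms: x[0] = 8; x[1] = 9; x[2] = 3; x[3] = 9; x[4] = 10; x[5] = 0; x[6] = 8; x[7] = 7; x[8] = 4; x[9] = 8; x[10] = 8; x[11] = 9.
The sequence repeats with period 10.
(997 - 0) mod 10 = 7, so x[997] = x[7] = 7.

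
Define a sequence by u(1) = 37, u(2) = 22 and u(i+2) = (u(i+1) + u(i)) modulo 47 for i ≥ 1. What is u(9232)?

Listing terms: u(1) = 37; u(2) = 22; u(3) = 12; u(4) = 34; u(5) = 46; u(6) = 33; u(7) = 32; u(8) = 18; u(9) = 3; u(10) = 21; u(11) = 24; u(12) = 45; u(13) = 22; u(14) = 20; u(15) = 42; u(16) = 15; u(17) = 10; u(18) = 25; u(19) = 35; u(20) = 13; u(21) = 1; u(22) = 14; u(23) = 15; u(24) = 29; u(25) = 44; u(26) = 26; u(27) = 23; u(28) = 2; u(29) = 25; u(30) = 27; u(31) = 5; u(32) = 32; u(33) = 37; u(34) = 22.
The sequence repeats with period 32.
(9232 - 1) mod 32 = 15, so u(9232) = u(16) = 15.

15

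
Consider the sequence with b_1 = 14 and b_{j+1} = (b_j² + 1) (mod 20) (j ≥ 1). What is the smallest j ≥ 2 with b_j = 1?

4

b_1 = 14,  b_2 = 17,  b_3 = 10,  b_4 = 1,  b_5 = 2,  b_6 = 5,  b_7 = 6,  b_8 = 17.
Since b_8 = b_2 = 17, the sequence is eventually periodic: after a pre-period of length 1 it cycles with period 6.
The value 1 first appears (with j ≥ 2) at b_4.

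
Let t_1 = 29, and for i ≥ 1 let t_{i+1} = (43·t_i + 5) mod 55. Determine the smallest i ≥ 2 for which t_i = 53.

4

We have t_1 = 29; t_2 = 42; t_3 = 51; t_4 = 53; t_5 = 29.
The sequence repeats with period 4.
The value 53 first appears (with i ≥ 2) at t_4.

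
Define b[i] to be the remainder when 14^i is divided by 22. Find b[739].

Listing terms: b[1] = 14,  b[2] = 20,  b[3] = 16,  b[4] = 4,  b[5] = 12,  b[6] = 14.
The sequence repeats with period 5.
(739 - 1) mod 5 = 3, so b[739] = b[4] = 4.

4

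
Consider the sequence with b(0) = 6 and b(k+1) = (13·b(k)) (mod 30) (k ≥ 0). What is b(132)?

6

b(0) = 6,  b(1) = 18,  b(2) = 24,  b(3) = 12,  b(4) = 6.
The sequence repeats with period 4.
So b(132) = b(0 + ((132-0) mod 4)) = b(0) = 6.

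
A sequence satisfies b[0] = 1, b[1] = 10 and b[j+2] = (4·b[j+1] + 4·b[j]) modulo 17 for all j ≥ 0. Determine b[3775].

10

Computing terms: b[0] = 1, b[1] = 10, b[2] = 10, b[3] = 12, b[4] = 3, b[5] = 9, b[6] = 14, b[7] = 7, b[8] = 16, b[9] = 7, b[10] = 7, b[11] = 5, b[12] = 14, b[13] = 8, b[14] = 3, b[15] = 10, b[16] = 1, b[17] = 10.
The sequence repeats with period 16.
(3775 - 0) mod 16 = 15, so b[3775] = b[15] = 10.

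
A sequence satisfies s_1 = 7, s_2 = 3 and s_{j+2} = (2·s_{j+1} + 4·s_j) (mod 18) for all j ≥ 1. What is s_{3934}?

0

Listing terms: s_1 = 7, s_2 = 3, s_3 = 16, s_4 = 8, s_5 = 8, s_6 = 12, s_7 = 2, s_8 = 16, s_9 = 4, s_{10} = 0, s_{11} = 16, s_{12} = 14, s_{13} = 2, s_{14} = 6, s_{15} = 2, s_{16} = 10, s_{17} = 10, s_{18} = 6, s_{19} = 16, s_{20} = 2, s_{21} = 14, s_{22} = 0, s_{23} = 2, s_{24} = 4, s_{25} = 16, s_{26} = 12, s_{27} = 16, s_{28} = 8.
Since (s_{27}, s_{28}) = (s_3, s_4) = (16, 8) (two consecutive terms determine the rest), the sequence is eventually periodic: after a pre-period of length 2 it cycles with period 24.
For j ≥ 3, s_j depends only on (j - 3) mod 24. (3934 - 3) mod 24 = 19, so s_{3934} = s_{22} = 0.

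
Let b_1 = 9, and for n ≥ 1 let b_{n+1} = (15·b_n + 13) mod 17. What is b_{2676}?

We have b_1 = 9, b_2 = 12, b_3 = 6, b_4 = 1, b_5 = 11, b_6 = 8, b_7 = 14, b_8 = 2, b_9 = 9.
Since b_9 = b_1 = 9, the sequence is periodic with period 8.
So b_{2676} = b_{1 + ((2676-1) mod 8)} = b_4 = 1.

1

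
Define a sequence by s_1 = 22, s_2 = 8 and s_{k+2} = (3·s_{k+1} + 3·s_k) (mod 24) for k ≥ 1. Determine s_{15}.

18

s_1 = 22,  s_2 = 8,  s_3 = 18,  s_4 = 6,  s_5 = 0,  s_6 = 18,  s_7 = 6.
Since (s_6, s_7) = (s_3, s_4) = (18, 6) (two consecutive terms determine the rest), the sequence is eventually periodic: after a pre-period of length 2 it cycles with period 3.
For k ≥ 3, s_k depends only on (k - 3) mod 3. (15 - 3) mod 3 = 0, so s_{15} = s_3 = 18.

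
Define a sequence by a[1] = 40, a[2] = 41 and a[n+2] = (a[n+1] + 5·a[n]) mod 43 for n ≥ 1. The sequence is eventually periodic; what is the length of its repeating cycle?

a[1] = 40; a[2] = 41; a[3] = 26; a[4] = 16; a[5] = 17; a[6] = 11; a[7] = 10; a[8] = 22; a[9] = 29; a[10] = 10; a[11] = 26; a[12] = 33; a[13] = 34; a[14] = 27; a[15] = 25; a[16] = 31; a[17] = 27; a[18] = 10; a[19] = 16; a[20] = 23; a[21] = 17; a[22] = 3; a[23] = 2; a[24] = 17; a[25] = 27; a[26] = 26; a[27] = 32; a[28] = 33; a[29] = 21; a[30] = 14; a[31] = 33; a[32] = 17; a[33] = 10; a[34] = 9; a[35] = 16; a[36] = 18; a[37] = 12; a[38] = 16; a[39] = 33; a[40] = 27; a[41] = 20; a[42] = 26; a[43] = 40; a[44] = 41.
The sequence repeats with period 42.

42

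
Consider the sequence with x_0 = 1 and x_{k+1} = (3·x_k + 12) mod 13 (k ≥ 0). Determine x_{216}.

1

Computing terms: x_0 = 1,  x_1 = 2,  x_2 = 5,  x_3 = 1.
The sequence repeats with period 3.
So x_{216} = x_{0 + ((216-0) mod 3)} = x_0 = 1.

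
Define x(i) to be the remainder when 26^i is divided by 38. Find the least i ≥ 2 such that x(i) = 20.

3

Listing terms: x(1) = 26; x(2) = 30; x(3) = 20; x(4) = 26.
Since x(4) = x(1) = 26, the sequence is periodic with period 3.
The value 20 first appears (with i ≥ 2) at x(3).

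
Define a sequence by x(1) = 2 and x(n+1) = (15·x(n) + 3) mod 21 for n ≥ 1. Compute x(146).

Listing terms: x(1) = 2; x(2) = 12; x(3) = 15; x(4) = 18; x(5) = 0; x(6) = 3; x(7) = 6; x(8) = 9; x(9) = 12.
Since x(9) = x(2) = 12, the sequence is eventually periodic: after a pre-period of length 1 it cycles with period 7.
For n ≥ 2, x(n) depends only on (n - 2) mod 7. (146 - 2) mod 7 = 4, so x(146) = x(6) = 3.

3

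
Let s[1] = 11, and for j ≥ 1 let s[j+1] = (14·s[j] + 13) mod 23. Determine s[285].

0

We have s[1] = 11; s[2] = 6; s[3] = 5; s[4] = 14; s[5] = 2; s[6] = 18; s[7] = 12; s[8] = 20; s[9] = 17; s[10] = 21; s[11] = 8; s[12] = 10; s[13] = 15; s[14] = 16; s[15] = 7; s[16] = 19; s[17] = 3; s[18] = 9; s[19] = 1; s[20] = 4; s[21] = 0; s[22] = 13; s[23] = 11.
The sequence repeats with period 22.
(285 - 1) mod 22 = 20, so s[285] = s[21] = 0.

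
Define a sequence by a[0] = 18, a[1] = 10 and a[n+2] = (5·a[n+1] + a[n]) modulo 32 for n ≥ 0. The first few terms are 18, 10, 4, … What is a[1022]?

Listing terms: a[0] = 18,  a[1] = 10,  a[2] = 4,  a[3] = 30,  a[4] = 26,  a[5] = 0,  a[6] = 26,  a[7] = 2,  a[8] = 4,  a[9] = 22,  a[10] = 18,  a[11] = 16,  a[12] = 2,  a[13] = 26,  a[14] = 4,  a[15] = 14,  a[16] = 10,  a[17] = 0,  a[18] = 10,  a[19] = 18,  a[20] = 4,  a[21] = 6,  a[22] = 2,  a[23] = 16,  a[24] = 18,  a[25] = 10.
Since (a[24], a[25]) = (a[0], a[1]) = (18, 10) (two consecutive terms determine the rest), the sequence is periodic with period 24.
(1022 - 0) mod 24 = 14, so a[1022] = a[14] = 4.

4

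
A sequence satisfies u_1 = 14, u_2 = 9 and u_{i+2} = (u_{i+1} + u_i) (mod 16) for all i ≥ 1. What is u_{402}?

Computing terms: u_1 = 14, u_2 = 9, u_3 = 7, u_4 = 0, u_5 = 7, u_6 = 7, u_7 = 14, u_8 = 5, u_9 = 3, u_{10} = 8, u_{11} = 11, u_{12} = 3, u_{13} = 14, u_{14} = 1, u_{15} = 15, u_{16} = 0, u_{17} = 15, u_{18} = 15, u_{19} = 14, u_{20} = 13, u_{21} = 11, u_{22} = 8, u_{23} = 3, u_{24} = 11, u_{25} = 14, u_{26} = 9.
Since (u_{25}, u_{26}) = (u_1, u_2) = (14, 9) (two consecutive terms determine the rest), the sequence is periodic with period 24.
So u_{402} = u_{1 + ((402-1) mod 24)} = u_{18} = 15.

15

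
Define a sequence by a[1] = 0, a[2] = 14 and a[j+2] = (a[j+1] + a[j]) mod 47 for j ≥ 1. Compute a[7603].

Computing terms: a[1] = 0; a[2] = 14; a[3] = 14; a[4] = 28; a[5] = 42; a[6] = 23; a[7] = 18; a[8] = 41; a[9] = 12; a[10] = 6; a[11] = 18; a[12] = 24; a[13] = 42; a[14] = 19; a[15] = 14; a[16] = 33; a[17] = 0; a[18] = 33; a[19] = 33; a[20] = 19; a[21] = 5; a[22] = 24; a[23] = 29; a[24] = 6; a[25] = 35; a[26] = 41; a[27] = 29; a[28] = 23; a[29] = 5; a[30] = 28; a[31] = 33; a[32] = 14; a[33] = 0; a[34] = 14.
The sequence repeats with period 32.
So a[7603] = a[1 + ((7603-1) mod 32)] = a[19] = 33.

33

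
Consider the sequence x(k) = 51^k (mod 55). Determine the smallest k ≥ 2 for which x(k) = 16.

2

Computing terms: x(1) = 51; x(2) = 16; x(3) = 46; x(4) = 36; x(5) = 21; x(6) = 26; x(7) = 6; x(8) = 31; x(9) = 41; x(10) = 1; x(11) = 51.
The sequence repeats with period 10.
The value 16 first appears (with k ≥ 2) at x(2).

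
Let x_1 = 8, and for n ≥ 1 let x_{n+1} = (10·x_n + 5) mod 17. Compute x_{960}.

x_1 = 8, x_2 = 0, x_3 = 5, x_4 = 4, x_5 = 11, x_6 = 13, x_7 = 16, x_8 = 12, x_9 = 6, x_{10} = 14, x_{11} = 9, x_{12} = 10, x_{13} = 3, x_{14} = 1, x_{15} = 15, x_{16} = 2, x_{17} = 8.
Since x_{17} = x_1 = 8, the sequence is periodic with period 16.
So x_{960} = x_{1 + ((960-1) mod 16)} = x_{16} = 2.

2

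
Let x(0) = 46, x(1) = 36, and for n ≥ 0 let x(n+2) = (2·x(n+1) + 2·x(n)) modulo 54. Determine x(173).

We have x(0) = 46; x(1) = 36; x(2) = 2; x(3) = 22; x(4) = 48; x(5) = 32; x(6) = 52; x(7) = 6; x(8) = 8; x(9) = 28; x(10) = 18; x(11) = 38; x(12) = 4; x(13) = 30; x(14) = 14; x(15) = 34; x(16) = 42; x(17) = 44; x(18) = 10; x(19) = 0; x(20) = 20; x(21) = 40; x(22) = 12; x(23) = 50; x(24) = 16; x(25) = 24; x(26) = 26; x(27) = 46; x(28) = 36.
The sequence repeats with period 27.
(173 - 0) mod 27 = 11, so x(173) = x(11) = 38.

38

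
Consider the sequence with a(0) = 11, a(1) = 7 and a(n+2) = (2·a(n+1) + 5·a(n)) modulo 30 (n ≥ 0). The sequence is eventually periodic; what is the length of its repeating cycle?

We have a(0) = 11; a(1) = 7; a(2) = 9; a(3) = 23; a(4) = 1; a(5) = 27; a(6) = 29; a(7) = 13; a(8) = 21; a(9) = 17; a(10) = 19; a(11) = 3; a(12) = 11; a(13) = 7.
The sequence repeats with period 12.

12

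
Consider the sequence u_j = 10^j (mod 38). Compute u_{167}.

We have u_1 = 10,  u_2 = 24,  u_3 = 12,  u_4 = 6,  u_5 = 22,  u_6 = 30,  u_7 = 34,  u_8 = 36,  u_9 = 18,  u_{10} = 28,  u_{11} = 14,  u_{12} = 26,  u_{13} = 32,  u_{14} = 16,  u_{15} = 8,  u_{16} = 4,  u_{17} = 2,  u_{18} = 20,  u_{19} = 10.
Since u_{19} = u_1 = 10, the sequence is periodic with period 18.
(167 - 1) mod 18 = 4, so u_{167} = u_5 = 22.

22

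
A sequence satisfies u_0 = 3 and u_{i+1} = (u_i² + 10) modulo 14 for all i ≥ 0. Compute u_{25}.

5

Computing terms: u_0 = 3,  u_1 = 5,  u_2 = 7,  u_3 = 3.
The sequence repeats with period 3.
(25 - 0) mod 3 = 1, so u_{25} = u_1 = 5.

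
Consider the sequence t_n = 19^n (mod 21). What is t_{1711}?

19

We have t_0 = 1, t_1 = 19, t_2 = 4, t_3 = 13, t_4 = 16, t_5 = 10, t_6 = 1.
Since t_6 = t_0 = 1, the sequence is periodic with period 6.
(1711 - 0) mod 6 = 1, so t_{1711} = t_1 = 19.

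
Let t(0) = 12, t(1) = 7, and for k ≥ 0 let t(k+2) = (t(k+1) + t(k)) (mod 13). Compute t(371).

Computing terms: t(0) = 12, t(1) = 7, t(2) = 6, t(3) = 0, t(4) = 6, t(5) = 6, t(6) = 12, t(7) = 5, t(8) = 4, t(9) = 9, t(10) = 0, t(11) = 9, t(12) = 9, t(13) = 5, t(14) = 1, t(15) = 6, t(16) = 7, t(17) = 0, t(18) = 7, t(19) = 7, t(20) = 1, t(21) = 8, t(22) = 9, t(23) = 4, t(24) = 0, t(25) = 4, t(26) = 4, t(27) = 8, t(28) = 12, t(29) = 7.
Since (t(28), t(29)) = (t(0), t(1)) = (12, 7) (two consecutive terms determine the rest), the sequence is periodic with period 28.
(371 - 0) mod 28 = 7, so t(371) = t(7) = 5.

5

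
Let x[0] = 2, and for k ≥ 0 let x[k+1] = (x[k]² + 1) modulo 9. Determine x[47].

We have x[0] = 2; x[1] = 5; x[2] = 8; x[3] = 2.
Since x[3] = x[0] = 2, the sequence is periodic with period 3.
(47 - 0) mod 3 = 2, so x[47] = x[2] = 8.

8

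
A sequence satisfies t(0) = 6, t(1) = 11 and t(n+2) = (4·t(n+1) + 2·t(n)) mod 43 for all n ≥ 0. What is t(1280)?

15

Listing terms: t(0) = 6,  t(1) = 11,  t(2) = 13,  t(3) = 31,  t(4) = 21,  t(5) = 17,  t(6) = 24,  t(7) = 1,  t(8) = 9,  t(9) = 38,  t(10) = 41,  t(11) = 25,  t(12) = 10,  t(13) = 4,  t(14) = 36,  t(15) = 23,  t(16) = 35,  t(17) = 14,  t(18) = 40,  t(19) = 16,  t(20) = 15,  t(21) = 6,  t(22) = 11.
Since (t(21), t(22)) = (t(0), t(1)) = (6, 11) (two consecutive terms determine the rest), the sequence is periodic with period 21.
(1280 - 0) mod 21 = 20, so t(1280) = t(20) = 15.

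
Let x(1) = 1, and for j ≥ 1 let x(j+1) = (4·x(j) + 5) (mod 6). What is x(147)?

5

x(1) = 1,  x(2) = 3,  x(3) = 5,  x(4) = 1.
Since x(4) = x(1) = 1, the sequence is periodic with period 3.
So x(147) = x(1 + ((147-1) mod 3)) = x(3) = 5.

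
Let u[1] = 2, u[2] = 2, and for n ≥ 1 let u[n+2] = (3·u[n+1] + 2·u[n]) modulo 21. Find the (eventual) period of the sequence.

48

We have u[1] = 2,  u[2] = 2,  u[3] = 10,  u[4] = 13,  u[5] = 17,  u[6] = 14,  u[7] = 13,  u[8] = 4,  u[9] = 17,  u[10] = 17,  u[11] = 1,  u[12] = 16,  u[13] = 8,  u[14] = 14,  u[15] = 16,  u[16] = 13,  u[17] = 8,  u[18] = 8,  u[19] = 19,  u[20] = 10,  u[21] = 5,  u[22] = 14,  u[23] = 10,  u[24] = 16,  u[25] = 5,  u[26] = 5,  u[27] = 4,  u[28] = 1,  u[29] = 11,  u[30] = 14,  u[31] = 1,  u[32] = 10,  u[33] = 11,  u[34] = 11,  u[35] = 13,  u[36] = 19,  u[37] = 20,  u[38] = 14,  u[39] = 19,  u[40] = 1,  u[41] = 20,  u[42] = 20,  u[43] = 16,  u[44] = 4,  u[45] = 2,  u[46] = 14,  u[47] = 4,  u[48] = 19,  u[49] = 2,  u[50] = 2.
Since (u[49], u[50]) = (u[1], u[2]) = (2, 2) (two consecutive terms determine the rest), the sequence is periodic with period 48.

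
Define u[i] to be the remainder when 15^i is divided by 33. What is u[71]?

15

We have u[1] = 15; u[2] = 27; u[3] = 9; u[4] = 3; u[5] = 12; u[6] = 15.
Since u[6] = u[1] = 15, the sequence is periodic with period 5.
(71 - 1) mod 5 = 0, so u[71] = u[1] = 15.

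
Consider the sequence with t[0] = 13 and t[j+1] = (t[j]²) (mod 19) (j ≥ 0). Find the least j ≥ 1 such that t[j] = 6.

6

Computing terms: t[0] = 13, t[1] = 17, t[2] = 4, t[3] = 16, t[4] = 9, t[5] = 5, t[6] = 6, t[7] = 17.
Since t[7] = t[1] = 17, the sequence is eventually periodic: after a pre-period of length 1 it cycles with period 6.
The value 6 first appears (with j ≥ 1) at t[6].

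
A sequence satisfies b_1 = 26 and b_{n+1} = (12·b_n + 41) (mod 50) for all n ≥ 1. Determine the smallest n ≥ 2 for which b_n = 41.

9

Listing terms: b_1 = 26; b_2 = 3; b_3 = 27; b_4 = 15; b_5 = 21; b_6 = 43; b_7 = 7; b_8 = 25; b_9 = 41; b_{10} = 33; b_{11} = 37; b_{12} = 35; b_{13} = 11; b_{14} = 23; b_{15} = 17; b_{16} = 45; b_{17} = 31; b_{18} = 13; b_{19} = 47; b_{20} = 5; b_{21} = 1; b_{22} = 3.
Since b_{22} = b_2 = 3, the sequence is eventually periodic: after a pre-period of length 1 it cycles with period 20.
The value 41 first appears (with n ≥ 2) at b_9.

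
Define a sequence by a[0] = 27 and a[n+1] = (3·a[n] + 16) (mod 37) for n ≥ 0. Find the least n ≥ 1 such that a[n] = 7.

Listing terms: a[0] = 27, a[1] = 23, a[2] = 11, a[3] = 12, a[4] = 15, a[5] = 24, a[6] = 14, a[7] = 21, a[8] = 5, a[9] = 31, a[10] = 35, a[11] = 10, a[12] = 9, a[13] = 6, a[14] = 34, a[15] = 7, a[16] = 0, a[17] = 16, a[18] = 27.
The sequence repeats with period 18.
The value 7 first appears (with n ≥ 1) at a[15].

15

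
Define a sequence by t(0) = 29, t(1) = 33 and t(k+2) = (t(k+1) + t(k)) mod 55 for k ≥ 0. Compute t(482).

Computing terms: t(0) = 29, t(1) = 33, t(2) = 7, t(3) = 40, t(4) = 47, t(5) = 32, t(6) = 24, t(7) = 1, t(8) = 25, t(9) = 26, t(10) = 51, t(11) = 22, t(12) = 18, t(13) = 40, t(14) = 3, t(15) = 43, t(16) = 46, t(17) = 34, t(18) = 25, t(19) = 4, t(20) = 29, t(21) = 33.
Since (t(20), t(21)) = (t(0), t(1)) = (29, 33) (two consecutive terms determine the rest), the sequence is periodic with period 20.
So t(482) = t(0 + ((482-0) mod 20)) = t(2) = 7.

7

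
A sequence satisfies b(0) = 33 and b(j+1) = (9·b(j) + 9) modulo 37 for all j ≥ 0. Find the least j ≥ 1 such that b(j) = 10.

1

Listing terms: b(0) = 33,  b(1) = 10,  b(2) = 25,  b(3) = 12,  b(4) = 6,  b(5) = 26,  b(6) = 21,  b(7) = 13,  b(8) = 15,  b(9) = 33.
The sequence repeats with period 9.
The value 10 first appears (with j ≥ 1) at b(1).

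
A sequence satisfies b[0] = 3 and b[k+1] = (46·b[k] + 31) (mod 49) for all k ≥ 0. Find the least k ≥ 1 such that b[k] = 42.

20

We have b[0] = 3; b[1] = 22; b[2] = 14; b[3] = 38; b[4] = 15; b[5] = 35; b[6] = 24; b[7] = 8; b[8] = 7; b[9] = 10; b[10] = 1; b[11] = 28; b[12] = 45; b[13] = 43; b[14] = 0; b[15] = 31; b[16] = 36; b[17] = 21; b[18] = 17; b[19] = 29; b[20] = 42; b[21] = 3.
Since b[21] = b[0] = 3, the sequence is periodic with period 21.
The value 42 first appears (with k ≥ 1) at b[20].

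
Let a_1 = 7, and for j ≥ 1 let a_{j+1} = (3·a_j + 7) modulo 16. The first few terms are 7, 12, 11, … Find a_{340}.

We have a_1 = 7; a_2 = 12; a_3 = 11; a_4 = 8; a_5 = 15; a_6 = 4; a_7 = 3; a_8 = 0; a_9 = 7.
The sequence repeats with period 8.
So a_{340} = a_{1 + ((340-1) mod 8)} = a_4 = 8.

8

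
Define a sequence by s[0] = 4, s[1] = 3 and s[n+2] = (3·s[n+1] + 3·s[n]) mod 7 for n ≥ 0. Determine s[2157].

5

Listing terms: s[0] = 4,  s[1] = 3,  s[2] = 0,  s[3] = 2,  s[4] = 6,  s[5] = 3,  s[6] = 6,  s[7] = 6,  s[8] = 1,  s[9] = 0,  s[10] = 3,  s[11] = 2,  s[12] = 1,  s[13] = 2,  s[14] = 2,  s[15] = 5,  s[16] = 0,  s[17] = 1,  s[18] = 3,  s[19] = 5,  s[20] = 3,  s[21] = 3,  s[22] = 4,  s[23] = 0,  s[24] = 5,  s[25] = 1,  s[26] = 4,  s[27] = 1,  s[28] = 1,  s[29] = 6,  s[30] = 0,  s[31] = 4,  s[32] = 5,  s[33] = 6,  s[34] = 5,  s[35] = 5,  s[36] = 2,  s[37] = 0,  s[38] = 6,  s[39] = 4,  s[40] = 2,  s[41] = 4,  s[42] = 4,  s[43] = 3.
Since (s[42], s[43]) = (s[0], s[1]) = (4, 3) (two consecutive terms determine the rest), the sequence is periodic with period 42.
(2157 - 0) mod 42 = 15, so s[2157] = s[15] = 5.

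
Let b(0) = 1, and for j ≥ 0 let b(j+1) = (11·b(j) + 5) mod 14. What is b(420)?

Computing terms: b(0) = 1; b(1) = 2; b(2) = 13; b(3) = 8; b(4) = 9; b(5) = 6; b(6) = 1.
The sequence repeats with period 6.
So b(420) = b(0 + ((420-0) mod 6)) = b(0) = 1.

1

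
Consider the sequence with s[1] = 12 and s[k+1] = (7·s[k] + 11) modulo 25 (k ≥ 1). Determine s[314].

Computing terms: s[1] = 12,  s[2] = 20,  s[3] = 1,  s[4] = 18,  s[5] = 12.
Since s[5] = s[1] = 12, the sequence is periodic with period 4.
(314 - 1) mod 4 = 1, so s[314] = s[2] = 20.

20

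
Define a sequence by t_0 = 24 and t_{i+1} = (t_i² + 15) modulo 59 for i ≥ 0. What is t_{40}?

We have t_0 = 24,  t_1 = 1,  t_2 = 16,  t_3 = 35,  t_4 = 1.
Since t_4 = t_1 = 1, the sequence is eventually periodic: after a pre-period of length 1 it cycles with period 3.
For i ≥ 1, t_i depends only on (i - 1) mod 3. (40 - 1) mod 3 = 0, so t_{40} = t_1 = 1.

1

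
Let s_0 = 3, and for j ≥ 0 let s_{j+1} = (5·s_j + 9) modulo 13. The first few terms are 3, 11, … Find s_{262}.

Listing terms: s_0 = 3, s_1 = 11, s_2 = 12, s_3 = 4, s_4 = 3.
Since s_4 = s_0 = 3, the sequence is periodic with period 4.
So s_{262} = s_{0 + ((262-0) mod 4)} = s_2 = 12.

12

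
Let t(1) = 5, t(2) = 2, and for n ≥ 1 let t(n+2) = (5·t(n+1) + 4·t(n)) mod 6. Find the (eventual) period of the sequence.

8

t(1) = 5,  t(2) = 2,  t(3) = 0,  t(4) = 2,  t(5) = 4,  t(6) = 4,  t(7) = 0,  t(8) = 4,  t(9) = 2,  t(10) = 2,  t(11) = 0.
Since (t(10), t(11)) = (t(2), t(3)) = (2, 0) (two consecutive terms determine the rest), the sequence is eventually periodic: after a pre-period of length 1 it cycles with period 8.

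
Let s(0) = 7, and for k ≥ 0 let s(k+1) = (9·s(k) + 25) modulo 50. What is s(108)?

47

Listing terms: s(0) = 7,  s(1) = 38,  s(2) = 17,  s(3) = 28,  s(4) = 27,  s(5) = 18,  s(6) = 37,  s(7) = 8,  s(8) = 47,  s(9) = 48,  s(10) = 7.
Since s(10) = s(0) = 7, the sequence is periodic with period 10.
(108 - 0) mod 10 = 8, so s(108) = s(8) = 47.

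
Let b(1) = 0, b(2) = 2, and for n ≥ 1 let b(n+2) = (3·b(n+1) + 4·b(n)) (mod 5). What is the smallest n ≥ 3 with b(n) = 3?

7

Computing terms: b(1) = 0, b(2) = 2, b(3) = 1, b(4) = 1, b(5) = 2, b(6) = 0, b(7) = 3, b(8) = 4, b(9) = 4, b(10) = 3, b(11) = 0, b(12) = 2.
The sequence repeats with period 10.
The value 3 first appears (with n ≥ 3) at b(7).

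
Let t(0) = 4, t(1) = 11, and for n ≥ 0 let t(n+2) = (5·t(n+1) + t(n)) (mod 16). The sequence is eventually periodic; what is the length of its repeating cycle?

Computing terms: t(0) = 4; t(1) = 11; t(2) = 11; t(3) = 2; t(4) = 5; t(5) = 11; t(6) = 12; t(7) = 7; t(8) = 15; t(9) = 2; t(10) = 9; t(11) = 15; t(12) = 4; t(13) = 3; t(14) = 3; t(15) = 2; t(16) = 13; t(17) = 3; t(18) = 12; t(19) = 15; t(20) = 7; t(21) = 2; t(22) = 1; t(23) = 7; t(24) = 4; t(25) = 11.
Since (t(24), t(25)) = (t(0), t(1)) = (4, 11) (two consecutive terms determine the rest), the sequence is periodic with period 24.

24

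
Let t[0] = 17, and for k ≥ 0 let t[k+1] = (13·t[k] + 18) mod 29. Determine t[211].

7

Listing terms: t[0] = 17; t[1] = 7; t[2] = 22; t[3] = 14; t[4] = 26; t[5] = 8; t[6] = 6; t[7] = 9; t[8] = 19; t[9] = 4; t[10] = 12; t[11] = 0; t[12] = 18; t[13] = 20; t[14] = 17.
The sequence repeats with period 14.
So t[211] = t[0 + ((211-0) mod 14)] = t[1] = 7.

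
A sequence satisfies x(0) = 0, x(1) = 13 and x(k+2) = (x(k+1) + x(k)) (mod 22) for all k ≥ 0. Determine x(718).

We have x(0) = 0; x(1) = 13; x(2) = 13; x(3) = 4; x(4) = 17; x(5) = 21; x(6) = 16; x(7) = 15; x(8) = 9; x(9) = 2; x(10) = 11; x(11) = 13; x(12) = 2; x(13) = 15; x(14) = 17; x(15) = 10; x(16) = 5; x(17) = 15; x(18) = 20; x(19) = 13; x(20) = 11; x(21) = 2; x(22) = 13; x(23) = 15; x(24) = 6; x(25) = 21; x(26) = 5; x(27) = 4; x(28) = 9; x(29) = 13; x(30) = 0; x(31) = 13.
The sequence repeats with period 30.
(718 - 0) mod 30 = 28, so x(718) = x(28) = 9.

9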